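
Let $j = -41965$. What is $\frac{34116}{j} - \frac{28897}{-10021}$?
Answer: $\frac{79162379}{38230115} \approx 2.0707$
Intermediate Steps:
$\frac{34116}{j} - \frac{28897}{-10021} = \frac{34116}{-41965} - \frac{28897}{-10021} = 34116 \left(- \frac{1}{41965}\right) - - \frac{2627}{911} = - \frac{34116}{41965} + \frac{2627}{911} = \frac{79162379}{38230115}$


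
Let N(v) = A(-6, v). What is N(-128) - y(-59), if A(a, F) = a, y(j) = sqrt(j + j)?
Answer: -6 - I*sqrt(118) ≈ -6.0 - 10.863*I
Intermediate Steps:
y(j) = sqrt(2)*sqrt(j) (y(j) = sqrt(2*j) = sqrt(2)*sqrt(j))
N(v) = -6
N(-128) - y(-59) = -6 - sqrt(2)*sqrt(-59) = -6 - sqrt(2)*I*sqrt(59) = -6 - I*sqrt(118)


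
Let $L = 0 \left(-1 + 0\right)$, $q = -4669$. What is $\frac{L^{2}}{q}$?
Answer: $0$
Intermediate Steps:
$L = 0$ ($L = 0 \left(-1\right) = 0$)
$\frac{L^{2}}{q} = \frac{0^{2}}{-4669} = 0 \left(- \frac{1}{4669}\right) = 0$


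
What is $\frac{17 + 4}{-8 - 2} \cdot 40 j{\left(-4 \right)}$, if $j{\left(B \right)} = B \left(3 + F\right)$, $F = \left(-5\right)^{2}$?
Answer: $9408$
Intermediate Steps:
$F = 25$
$j{\left(B \right)} = 28 B$ ($j{\left(B \right)} = B \left(3 + 25\right) = B 28 = 28 B$)
$\frac{17 + 4}{-8 - 2} \cdot 40 j{\left(-4 \right)} = \frac{17 + 4}{-8 - 2} \cdot 40 \cdot 28 \left(-4\right) = \frac{21}{-10} \cdot 40 \left(-112\right) = 21 \left(- \frac{1}{10}\right) 40 \left(-112\right) = \left(- \frac{21}{10}\right) 40 \left(-112\right) = \left(-84\right) \left(-112\right) = 9408$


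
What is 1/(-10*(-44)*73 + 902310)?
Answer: 1/934430 ≈ 1.0702e-6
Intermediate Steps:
1/(-10*(-44)*73 + 902310) = 1/(440*73 + 902310) = 1/(32120 + 902310) = 1/934430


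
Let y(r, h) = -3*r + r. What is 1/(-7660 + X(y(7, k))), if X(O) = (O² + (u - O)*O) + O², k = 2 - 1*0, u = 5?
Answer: -1/7534 ≈ -0.00013273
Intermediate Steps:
k = 2 (k = 2 + 0 = 2)
y(r, h) = -2*r
X(O) = 2*O² + O*(5 - O) (X(O) = (O² + (5 - O)*O) + O² = (O² + O*(5 - O)) + O² = 2*O² + O*(5 - O))
1/(-7660 + X(y(7, k))) = 1/(-7660 + (-2*7)*(5 - 2*7)) = 1/(-7660 - 14*(5 - 14)) = 1/(-7660 - 14*(-9)) = 1/(-7660 + 126) = 1/(-7534) = -1/7534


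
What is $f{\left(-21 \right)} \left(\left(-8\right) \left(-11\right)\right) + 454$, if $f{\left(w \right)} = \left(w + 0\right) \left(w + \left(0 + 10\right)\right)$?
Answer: $20782$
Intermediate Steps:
$f{\left(w \right)} = w \left(10 + w\right)$ ($f{\left(w \right)} = w \left(w + 10\right) = w \left(10 + w\right)$)
$f{\left(-21 \right)} \left(\left(-8\right) \left(-11\right)\right) + 454 = - 21 \left(10 - 21\right) \left(\left(-8\right) \left(-11\right)\right) + 454 = \left(-21\right) \left(-11\right) 88 + 454 = 231 \cdot 88 + 454 = 20328 + 454 = 20782$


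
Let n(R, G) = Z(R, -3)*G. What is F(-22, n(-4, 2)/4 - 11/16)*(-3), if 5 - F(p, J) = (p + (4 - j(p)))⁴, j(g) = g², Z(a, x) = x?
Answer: 190518048033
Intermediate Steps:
n(R, G) = -3*G
F(p, J) = 5 - (4 + p - p²)⁴ (F(p, J) = 5 - (p + (4 - p²))⁴ = 5 - (4 + p - p²)⁴)
F(-22, n(-4, 2)/4 - 11/16)*(-3) = (5 - (4 - 22 - 1*(-22)²)⁴)*(-3) = (5 - (4 - 22 - 1*484)⁴)*(-3) = (5 - (4 - 22 - 484)⁴)*(-3) = (5 - 1*(-502)⁴)*(-3) = (5 - 1*63506016016)*(-3) = (5 - 63506016016)*(-3) = -63506016011*(-3) = 190518048033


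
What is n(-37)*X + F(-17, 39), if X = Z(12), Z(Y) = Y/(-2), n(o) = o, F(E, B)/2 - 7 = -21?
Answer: 194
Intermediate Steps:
F(E, B) = -28 (F(E, B) = 14 + 2*(-21) = 14 - 42 = -28)
Z(Y) = -Y/2 (Z(Y) = Y*(-1/2) = -Y/2)
X = -6 (X = -1/2*12 = -6)
n(-37)*X + F(-17, 39) = -37*(-6) - 28 = 222 - 28 = 194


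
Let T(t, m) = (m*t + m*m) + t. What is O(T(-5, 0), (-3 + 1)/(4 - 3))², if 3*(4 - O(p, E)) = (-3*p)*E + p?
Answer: 2209/9 ≈ 245.44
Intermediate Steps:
T(t, m) = t + m² + m*t (T(t, m) = (m*t + m²) + t = (m² + m*t) + t = t + m² + m*t)
O(p, E) = 4 - p/3 + E*p (O(p, E) = 4 - ((-3*p)*E + p)/3 = 4 - (-3*E*p + p)/3 = 4 - (p - 3*E*p)/3 = 4 + (-p/3 + E*p) = 4 - p/3 + E*p)
O(T(-5, 0), (-3 + 1)/(4 - 3))² = (4 - (-5 + 0² + 0*(-5))/3 + ((-3 + 1)/(4 - 3))*(-5 + 0² + 0*(-5)))² = (4 - (-5 + 0 + 0)/3 + (-2/1)*(-5 + 0 + 0))² = (4 - ⅓*(-5) - 2*1*(-5))² = (4 + 5/3 - 2*(-5))² = (4 + 5/3 + 10)² = (47/3)² = 2209/9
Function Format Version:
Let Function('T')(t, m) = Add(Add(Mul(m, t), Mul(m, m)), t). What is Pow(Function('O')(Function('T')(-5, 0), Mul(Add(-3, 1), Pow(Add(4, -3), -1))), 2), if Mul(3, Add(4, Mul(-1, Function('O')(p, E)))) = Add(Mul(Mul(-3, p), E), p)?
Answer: Rational(2209, 9) ≈ 245.44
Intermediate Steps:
Function('T')(t, m) = Add(t, Pow(m, 2), Mul(m, t)) (Function('T')(t, m) = Add(Add(Mul(m, t), Pow(m, 2)), t) = Add(Add(Pow(m, 2), Mul(m, t)), t) = Add(t, Pow(m, 2), Mul(m, t)))
Function('O')(p, E) = Add(4, Mul(Rational(-1, 3), p), Mul(E, p)) (Function('O')(p, E) = Add(4, Mul(Rational(-1, 3), Add(Mul(Mul(-3, p), E), p))) = Add(4, Mul(Rational(-1, 3), Add(Mul(-3, E, p), p))) = Add(4, Mul(Rational(-1, 3), Add(p, Mul(-3, E, p)))) = Add(4, Add(Mul(Rational(-1, 3), p), Mul(E, p))) = Add(4, Mul(Rational(-1, 3), p), Mul(E, p)))
Pow(Function('O')(Function('T')(-5, 0), Mul(Add(-3, 1), Pow(Add(4, -3), -1))), 2) = Pow(Add(4, Mul(Rational(-1, 3), Add(-5, Pow(0, 2), Mul(0, -5))), Mul(Mul(Add(-3, 1), Pow(Add(4, -3), -1)), Add(-5, Pow(0, 2), Mul(0, -5)))), 2) = Pow(Add(4, Mul(Rational(-1, 3), Add(-5, 0, 0)), Mul(Mul(-2, Pow(1, -1)), Add(-5, 0, 0))), 2) = Pow(Add(4, Mul(Rational(-1, 3), -5), Mul(Mul(-2, 1), -5)), 2) = Pow(Add(4, Rational(5, 3), Mul(-2, -5)), 2) = Pow(Add(4, Rational(5, 3), 10), 2) = Pow(Rational(47, 3), 2) = Rational(2209, 9)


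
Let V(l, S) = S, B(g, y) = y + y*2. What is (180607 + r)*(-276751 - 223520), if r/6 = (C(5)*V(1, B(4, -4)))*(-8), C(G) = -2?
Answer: -89776132305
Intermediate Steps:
B(g, y) = 3*y (B(g, y) = y + 2*y = 3*y)
r = -1152 (r = 6*(-6*(-4)*(-8)) = 6*(-2*(-12)*(-8)) = 6*(24*(-8)) = 6*(-192) = -1152)
(180607 + r)*(-276751 - 223520) = (180607 - 1152)*(-276751 - 223520) = 179455*(-500271) = -89776132305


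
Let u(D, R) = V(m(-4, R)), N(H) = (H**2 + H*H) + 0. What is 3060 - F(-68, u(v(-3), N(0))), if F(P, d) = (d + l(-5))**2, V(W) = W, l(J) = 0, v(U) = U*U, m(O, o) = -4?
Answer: 3044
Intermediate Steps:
v(U) = U**2
N(H) = 2*H**2 (N(H) = (H**2 + H**2) + 0 = 2*H**2 + 0 = 2*H**2)
u(D, R) = -4
F(P, d) = d**2 (F(P, d) = (d + 0)**2 = d**2)
3060 - F(-68, u(v(-3), N(0))) = 3060 - 1*(-4)**2 = 3060 - 1*16 = 3060 - 16 = 3044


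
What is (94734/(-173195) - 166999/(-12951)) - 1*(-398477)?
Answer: 893830911710036/2243048445 ≈ 3.9849e+5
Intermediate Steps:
(94734/(-173195) - 166999/(-12951)) - 1*(-398477) = (94734*(-1/173195) - 166999*(-1/12951)) + 398477 = (-94734/173195 + 166999/12951) + 398477 = 27696491771/2243048445 + 398477 = 893830911710036/2243048445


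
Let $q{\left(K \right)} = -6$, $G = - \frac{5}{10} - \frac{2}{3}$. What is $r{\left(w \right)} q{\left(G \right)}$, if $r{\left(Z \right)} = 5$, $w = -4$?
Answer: $-30$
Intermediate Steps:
$G = - \frac{7}{6}$ ($G = \left(-5\right) \frac{1}{10} - \frac{2}{3} = - \frac{1}{2} - \frac{2}{3} = - \frac{7}{6} \approx -1.1667$)
$r{\left(w \right)} q{\left(G \right)} = 5 \left(-6\right) = -30$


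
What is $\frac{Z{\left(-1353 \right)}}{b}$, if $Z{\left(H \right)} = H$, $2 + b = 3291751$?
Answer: $- \frac{1353}{3291749} \approx -0.00041103$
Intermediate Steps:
$b = 3291749$ ($b = -2 + 3291751 = 3291749$)
$\frac{Z{\left(-1353 \right)}}{b} = - \frac{1353}{3291749}$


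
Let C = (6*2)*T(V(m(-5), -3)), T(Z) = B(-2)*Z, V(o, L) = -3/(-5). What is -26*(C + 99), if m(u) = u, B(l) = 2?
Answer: -14742/5 ≈ -2948.4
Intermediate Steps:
V(o, L) = ⅗ (V(o, L) = -3*(-⅕) = ⅗)
T(Z) = 2*Z
C = 72/5 (C = (6*2)*(2*(⅗)) = 12*(6/5) = 72/5 ≈ 14.400)
-26*(C + 99) = -26*(72/5 + 99) = -26*567/5 = -14742/5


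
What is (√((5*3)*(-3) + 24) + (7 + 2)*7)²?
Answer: (63 + I*√21)² ≈ 3948.0 + 577.4*I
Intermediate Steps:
(√((5*3)*(-3) + 24) + (7 + 2)*7)² = (√(15*(-3) + 24) + 9*7)² = (√(-45 + 24) + 63)² = (√(-21) + 63)² = (I*√21 + 63)² = (63 + I*√21)²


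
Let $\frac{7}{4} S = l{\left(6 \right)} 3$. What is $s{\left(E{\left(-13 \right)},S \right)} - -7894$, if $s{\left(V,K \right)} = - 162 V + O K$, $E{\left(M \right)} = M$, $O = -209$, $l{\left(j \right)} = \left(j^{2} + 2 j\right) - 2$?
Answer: $- \frac{45368}{7} \approx -6481.1$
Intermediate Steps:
$l{\left(j \right)} = -2 + j^{2} + 2 j$
$S = \frac{552}{7}$ ($S = \frac{4 \left(-2 + 6^{2} + 2 \cdot 6\right) 3}{7} = \frac{4 \left(-2 + 36 + 12\right) 3}{7} = \frac{4 \cdot 46 \cdot 3}{7} = \frac{4}{7} \cdot 138 = \frac{552}{7} \approx 78.857$)
$s{\left(V,K \right)} = - 209 K - 162 V$ ($s{\left(V,K \right)} = - 162 V - 209 K = - 209 K - 162 V$)
$s{\left(E{\left(-13 \right)},S \right)} - -7894 = \left(\left(-209\right) \frac{552}{7} - -2106\right) - -7894 = \left(- \frac{115368}{7} + 2106\right) + 7894 = - \frac{100626}{7} + 7894 = - \frac{45368}{7}$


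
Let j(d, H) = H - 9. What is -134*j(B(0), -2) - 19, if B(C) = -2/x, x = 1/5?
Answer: 1455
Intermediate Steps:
x = ⅕ ≈ 0.20000
B(C) = -10 (B(C) = -2/⅕ = -2*5 = -10)
j(d, H) = -9 + H
-134*j(B(0), -2) - 19 = -134*(-9 - 2) - 19 = -134*(-11) - 19 = 1474 - 19 = 1455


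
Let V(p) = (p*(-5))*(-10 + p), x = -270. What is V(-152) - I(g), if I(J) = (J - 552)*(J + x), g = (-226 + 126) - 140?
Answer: -527040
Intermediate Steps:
g = -240 (g = -100 - 140 = -240)
V(p) = -5*p*(-10 + p) (V(p) = (-5*p)*(-10 + p) = -5*p*(-10 + p))
I(J) = (-552 + J)*(-270 + J) (I(J) = (J - 552)*(J - 270) = (-552 + J)*(-270 + J))
V(-152) - I(g) = 5*(-152)*(10 - 1*(-152)) - (149040 + (-240)² - 822*(-240)) = 5*(-152)*(10 + 152) - (149040 + 57600 + 197280) = 5*(-152)*162 - 1*403920 = -123120 - 403920 = -527040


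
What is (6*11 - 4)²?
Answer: 3844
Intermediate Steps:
(6*11 - 4)² = (66 - 4)² = 62² = 3844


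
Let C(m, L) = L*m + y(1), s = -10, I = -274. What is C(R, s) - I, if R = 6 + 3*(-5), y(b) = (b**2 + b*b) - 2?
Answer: 364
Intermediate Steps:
y(b) = -2 + 2*b**2 (y(b) = (b**2 + b**2) - 2 = 2*b**2 - 2 = -2 + 2*b**2)
R = -9 (R = 6 - 15 = -9)
C(m, L) = L*m (C(m, L) = L*m + (-2 + 2*1**2) = L*m + (-2 + 2*1) = L*m + (-2 + 2) = L*m + 0 = L*m)
C(R, s) - I = -10*(-9) - 1*(-274) = 90 + 274 = 364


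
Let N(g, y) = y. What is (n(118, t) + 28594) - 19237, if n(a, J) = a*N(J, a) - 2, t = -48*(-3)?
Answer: 23279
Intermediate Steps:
t = 144
n(a, J) = -2 + a² (n(a, J) = a*a - 2 = a² - 2 = -2 + a²)
(n(118, t) + 28594) - 19237 = ((-2 + 118²) + 28594) - 19237 = ((-2 + 13924) + 28594) - 19237 = (13922 + 28594) - 19237 = 42516 - 19237 = 23279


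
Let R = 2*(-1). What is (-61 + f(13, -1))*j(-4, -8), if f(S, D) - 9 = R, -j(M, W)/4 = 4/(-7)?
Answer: -864/7 ≈ -123.43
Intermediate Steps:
j(M, W) = 16/7 (j(M, W) = -16/(-7) = -16*(-1)/7 = -4*(-4/7) = 16/7)
R = -2
f(S, D) = 7 (f(S, D) = 9 - 2 = 7)
(-61 + f(13, -1))*j(-4, -8) = (-61 + 7)*(16/7) = -54*16/7 = -864/7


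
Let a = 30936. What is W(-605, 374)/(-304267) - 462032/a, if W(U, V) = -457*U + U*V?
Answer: -17766817723/1176600489 ≈ -15.100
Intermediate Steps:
W(-605, 374)/(-304267) - 462032/a = -605*(-457 + 374)/(-304267) - 462032/30936 = -605*(-83)*(-1/304267) - 462032*1/30936 = 50215*(-1/304267) - 57754/3867 = -50215/304267 - 57754/3867 = -17766817723/1176600489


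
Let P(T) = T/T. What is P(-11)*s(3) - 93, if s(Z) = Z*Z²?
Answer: -66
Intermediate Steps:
s(Z) = Z³
P(T) = 1
P(-11)*s(3) - 93 = 1*3³ - 93 = 1*27 - 93 = 27 - 93 = -66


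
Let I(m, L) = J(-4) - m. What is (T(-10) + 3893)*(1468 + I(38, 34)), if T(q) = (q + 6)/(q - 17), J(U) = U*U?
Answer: 50665430/9 ≈ 5.6295e+6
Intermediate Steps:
J(U) = U**2
I(m, L) = 16 - m (I(m, L) = (-4)**2 - m = 16 - m)
T(q) = (6 + q)/(-17 + q)
(T(-10) + 3893)*(1468 + I(38, 34)) = ((6 - 10)/(-17 - 10) + 3893)*(1468 + (16 - 1*38)) = (-4/(-27) + 3893)*(1468 + (16 - 38)) = (-1/27*(-4) + 3893)*(1468 - 22) = (4/27 + 3893)*1446 = (105115/27)*1446 = 50665430/9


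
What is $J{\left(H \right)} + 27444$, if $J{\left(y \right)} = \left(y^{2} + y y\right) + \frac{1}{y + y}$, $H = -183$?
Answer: $\frac{34558451}{366} \approx 94422.0$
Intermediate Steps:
$J{\left(y \right)} = \frac{1}{2 y} + 2 y^{2}$ ($J{\left(y \right)} = \left(y^{2} + y^{2}\right) + \frac{1}{2 y} = 2 y^{2} + \frac{1}{2 y} = \frac{1}{2 y} + 2 y^{2}$)
$J{\left(H \right)} + 27444 = \frac{1 + 4 \left(-183\right)^{3}}{2 \left(-183\right)} + 27444 = \frac{1}{2} \left(- \frac{1}{183}\right) \left(1 + 4 \left(-6128487\right)\right) + 27444 = \frac{1}{2} \left(- \frac{1}{183}\right) \left(1 - 24513948\right) + 27444 = \frac{1}{2} \left(- \frac{1}{183}\right) \left(-24513947\right) + 27444 = \frac{24513947}{366} + 27444 = \frac{34558451}{366}$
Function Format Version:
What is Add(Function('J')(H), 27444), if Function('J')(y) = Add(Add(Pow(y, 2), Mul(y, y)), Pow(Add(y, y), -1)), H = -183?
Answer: Rational(34558451, 366) ≈ 94422.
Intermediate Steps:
Function('J')(y) = Add(Mul(Rational(1, 2), Pow(y, -1)), Mul(2, Pow(y, 2))) (Function('J')(y) = Add(Add(Pow(y, 2), Pow(y, 2)), Pow(Mul(2, y), -1)) = Add(Mul(2, Pow(y, 2)), Mul(Rational(1, 2), Pow(y, -1))) = Add(Mul(Rational(1, 2), Pow(y, -1)), Mul(2, Pow(y, 2))))
Add(Function('J')(H), 27444) = Add(Mul(Rational(1, 2), Pow(-183, -1), Add(1, Mul(4, Pow(-183, 3)))), 27444) = Add(Mul(Rational(1, 2), Rational(-1, 183), Add(1, Mul(4, -6128487))), 27444) = Add(Mul(Rational(1, 2), Rational(-1, 183), Add(1, -24513948)), 27444) = Add(Mul(Rational(1, 2), Rational(-1, 183), -24513947), 27444) = Add(Rational(24513947, 366), 27444) = Rational(34558451, 366)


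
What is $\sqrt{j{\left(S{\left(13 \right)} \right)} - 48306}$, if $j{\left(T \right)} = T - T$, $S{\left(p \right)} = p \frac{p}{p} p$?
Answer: $i \sqrt{48306} \approx 219.79 i$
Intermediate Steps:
$S{\left(p \right)} = p^{2}$ ($S{\left(p \right)} = p 1 p = p p = p^{2}$)
$j{\left(T \right)} = 0$
$\sqrt{j{\left(S{\left(13 \right)} \right)} - 48306} = \sqrt{0 - 48306} = \sqrt{-48306} = i \sqrt{48306}$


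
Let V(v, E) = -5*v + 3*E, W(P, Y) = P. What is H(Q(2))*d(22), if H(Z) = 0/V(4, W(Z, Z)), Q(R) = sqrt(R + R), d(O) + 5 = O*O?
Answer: 0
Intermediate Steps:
d(O) = -5 + O**2 (d(O) = -5 + O*O = -5 + O**2)
Q(R) = sqrt(2)*sqrt(R) (Q(R) = sqrt(2*R) = sqrt(2)*sqrt(R))
H(Z) = 0 (H(Z) = 0/(-5*4 + 3*Z) = 0/(-20 + 3*Z) = 0)
H(Q(2))*d(22) = 0*(-5 + 22**2) = 0*(-5 + 484) = 0*479 = 0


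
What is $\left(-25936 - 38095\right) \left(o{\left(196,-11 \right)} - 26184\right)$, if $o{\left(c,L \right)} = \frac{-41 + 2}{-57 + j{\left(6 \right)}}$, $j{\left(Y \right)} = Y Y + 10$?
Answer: $1676360685$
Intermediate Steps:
$j{\left(Y \right)} = 10 + Y^{2}$ ($j{\left(Y \right)} = Y^{2} + 10 = 10 + Y^{2}$)
$o{\left(c,L \right)} = \frac{39}{11}$ ($o{\left(c,L \right)} = \frac{-41 + 2}{-57 + \left(10 + 6^{2}\right)} = - \frac{39}{-57 + \left(10 + 36\right)} = - \frac{39}{-57 + 46} = - \frac{39}{-11} = \left(-39\right) \left(- \frac{1}{11}\right) = \frac{39}{11}$)
$\left(-25936 - 38095\right) \left(o{\left(196,-11 \right)} - 26184\right) = \left(-25936 - 38095\right) \left(\frac{39}{11} - 26184\right) = \left(-64031\right) \left(- \frac{287985}{11}\right) = 1676360685$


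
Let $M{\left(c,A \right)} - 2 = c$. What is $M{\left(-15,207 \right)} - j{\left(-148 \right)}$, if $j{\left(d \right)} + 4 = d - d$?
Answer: $-9$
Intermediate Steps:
$j{\left(d \right)} = -4$ ($j{\left(d \right)} = -4 + \left(d - d\right) = -4 + 0 = -4$)
$M{\left(c,A \right)} = 2 + c$
$M{\left(-15,207 \right)} - j{\left(-148 \right)} = \left(2 - 15\right) - -4 = -13 + 4 = -9$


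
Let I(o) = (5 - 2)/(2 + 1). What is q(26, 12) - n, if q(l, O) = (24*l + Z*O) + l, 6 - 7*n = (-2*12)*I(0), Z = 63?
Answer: 9812/7 ≈ 1401.7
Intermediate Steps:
I(o) = 1 (I(o) = 3/3 = 3*(⅓) = 1)
n = 30/7 (n = 6/7 - (-2*12)/7 = 6/7 - (-24)/7 = 6/7 - ⅐*(-24) = 6/7 + 24/7 = 30/7 ≈ 4.2857)
q(l, O) = 25*l + 63*O (q(l, O) = (24*l + 63*O) + l = 25*l + 63*O)
q(26, 12) - n = (25*26 + 63*12) - 1*30/7 = (650 + 756) - 30/7 = 1406 - 30/7 = 9812/7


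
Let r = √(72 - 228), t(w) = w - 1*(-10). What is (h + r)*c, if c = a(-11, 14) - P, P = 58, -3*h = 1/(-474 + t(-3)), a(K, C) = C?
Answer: -44/1401 - 88*I*√39 ≈ -0.031406 - 549.56*I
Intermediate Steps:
t(w) = 10 + w (t(w) = w + 10 = 10 + w)
h = 1/1401 (h = -1/(3*(-474 + (10 - 3))) = -1/(3*(-474 + 7)) = -⅓/(-467) = -⅓*(-1/467) = 1/1401 ≈ 0.00071378)
r = 2*I*√39 (r = √(-156) = 2*I*√39 ≈ 12.49*I)
c = -44 (c = 14 - 1*58 = 14 - 58 = -44)
(h + r)*c = (1/1401 + 2*I*√39)*(-44) = -44/1401 - 88*I*√39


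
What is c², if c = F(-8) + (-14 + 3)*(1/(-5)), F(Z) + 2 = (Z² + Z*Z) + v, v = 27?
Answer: 602176/25 ≈ 24087.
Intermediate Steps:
F(Z) = 25 + 2*Z² (F(Z) = -2 + ((Z² + Z*Z) + 27) = -2 + ((Z² + Z²) + 27) = -2 + (2*Z² + 27) = -2 + (27 + 2*Z²) = 25 + 2*Z²)
c = 776/5 (c = (25 + 2*(-8)²) + (-14 + 3)*(1/(-5)) = (25 + 2*64) - 11*(-1)/5 = (25 + 128) - 11*(-⅕) = 153 + 11/5 = 776/5 ≈ 155.20)
c² = (776/5)² = 602176/25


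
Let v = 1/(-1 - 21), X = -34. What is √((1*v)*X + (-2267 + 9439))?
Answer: √867999/11 ≈ 84.697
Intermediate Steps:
v = -1/22 (v = 1/(-22) = -1/22 ≈ -0.045455)
√((1*v)*X + (-2267 + 9439)) = √((1*(-1/22))*(-34) + (-2267 + 9439)) = √(-1/22*(-34) + 7172) = √(17/11 + 7172) = √(78909/11) = √867999/11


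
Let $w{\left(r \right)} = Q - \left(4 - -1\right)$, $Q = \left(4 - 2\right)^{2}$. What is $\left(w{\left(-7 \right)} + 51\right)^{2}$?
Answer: $2500$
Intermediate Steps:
$Q = 4$ ($Q = 2^{2} = 4$)
$w{\left(r \right)} = -1$ ($w{\left(r \right)} = 4 - \left(4 - -1\right) = 4 - \left(4 + 1\right) = 4 - 5 = -1$)
$\left(w{\left(-7 \right)} + 51\right)^{2} = \left(-1 + 51\right)^{2} = 50^{2} = 2500$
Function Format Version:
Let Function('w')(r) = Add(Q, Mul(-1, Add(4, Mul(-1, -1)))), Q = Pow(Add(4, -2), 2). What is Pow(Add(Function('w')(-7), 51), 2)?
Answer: 2500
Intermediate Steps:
Q = 4 (Q = Pow(2, 2) = 4)
Function('w')(r) = -1 (Function('w')(r) = Add(4, Mul(-1, Add(4, Mul(-1, -1)))) = Add(4, Mul(-1, Add(4, 1))) = Add(4, Mul(-1, 5)) = Add(4, -5) = -1)
Pow(Add(Function('w')(-7), 51), 2) = Pow(Add(-1, 51), 2) = Pow(50, 2) = 2500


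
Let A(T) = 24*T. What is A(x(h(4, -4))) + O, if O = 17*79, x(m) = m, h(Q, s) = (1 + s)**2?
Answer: 1559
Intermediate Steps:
O = 1343
A(x(h(4, -4))) + O = 24*(1 - 4)**2 + 1343 = 24*(-3)**2 + 1343 = 24*9 + 1343 = 216 + 1343 = 1559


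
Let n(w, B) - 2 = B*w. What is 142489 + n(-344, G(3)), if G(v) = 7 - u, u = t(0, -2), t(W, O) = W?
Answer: 140083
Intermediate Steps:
u = 0
G(v) = 7 (G(v) = 7 - 1*0 = 7 + 0 = 7)
n(w, B) = 2 + B*w
142489 + n(-344, G(3)) = 142489 + (2 + 7*(-344)) = 142489 + (2 - 2408) = 142489 - 2406 = 140083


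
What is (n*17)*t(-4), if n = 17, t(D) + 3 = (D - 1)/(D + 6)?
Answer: -3179/2 ≈ -1589.5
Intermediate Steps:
t(D) = -3 + (-1 + D)/(6 + D) (t(D) = -3 + (D - 1)/(D + 6) = -3 + (-1 + D)/(6 + D))
(n*17)*t(-4) = (17*17)*((-19 - 2*(-4))/(6 - 4)) = 289*((-19 + 8)/2) = 289*((1/2)*(-11)) = 289*(-11/2) = -3179/2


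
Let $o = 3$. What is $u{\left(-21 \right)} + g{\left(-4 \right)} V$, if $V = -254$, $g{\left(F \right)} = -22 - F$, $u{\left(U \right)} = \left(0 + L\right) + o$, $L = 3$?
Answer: $4578$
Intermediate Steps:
$u{\left(U \right)} = 6$ ($u{\left(U \right)} = \left(0 + 3\right) + 3 = 3 + 3 = 6$)
$u{\left(-21 \right)} + g{\left(-4 \right)} V = 6 + \left(-22 - -4\right) \left(-254\right) = 6 + \left(-22 + 4\right) \left(-254\right) = 6 - -4572 = 6 + 4572 = 4578$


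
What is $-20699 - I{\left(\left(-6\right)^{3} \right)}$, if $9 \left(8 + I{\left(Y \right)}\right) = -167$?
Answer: $- \frac{186052}{9} \approx -20672.0$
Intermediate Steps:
$I{\left(Y \right)} = - \frac{239}{9}$ ($I{\left(Y \right)} = -8 + \frac{1}{9} \left(-167\right) = -8 - \frac{167}{9} = - \frac{239}{9}$)
$-20699 - I{\left(\left(-6\right)^{3} \right)} = -20699 - - \frac{239}{9} = -20699 + \frac{239}{9} = - \frac{186052}{9}$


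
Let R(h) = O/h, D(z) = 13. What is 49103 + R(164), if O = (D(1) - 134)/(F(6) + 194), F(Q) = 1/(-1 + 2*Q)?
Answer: 17192923089/350140 ≈ 49103.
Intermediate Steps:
O = -1331/2135 (O = (13 - 134)/(1/(-1 + 2*6) + 194) = -121/(1/(-1 + 12) + 194) = -121/(1/11 + 194) = -121/2135/11 = -121*11/2135 = -1331/2135 ≈ -0.62342)
R(h) = -1331/(2135*h)
49103 + R(164) = 49103 - 1331/2135/164 = 49103 - 1331/2135*1/164 = 49103 - 1331/350140 = 17192923089/350140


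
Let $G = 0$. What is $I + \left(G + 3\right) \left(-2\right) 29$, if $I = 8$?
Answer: $-166$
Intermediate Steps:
$I + \left(G + 3\right) \left(-2\right) 29 = 8 + \left(0 + 3\right) \left(-2\right) 29 = 8 + 3 \left(-2\right) 29 = 8 - 174 = -166$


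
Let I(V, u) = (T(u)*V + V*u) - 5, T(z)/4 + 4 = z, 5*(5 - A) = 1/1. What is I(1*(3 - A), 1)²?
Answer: 5476/25 ≈ 219.04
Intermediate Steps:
A = 24/5 (A = 5 - ⅕/1 = 5 - ⅕*1 = 5 - ⅕ = 24/5 ≈ 4.8000)
T(z) = -16 + 4*z
I(V, u) = -5 + V*u + V*(-16 + 4*u) (I(V, u) = ((-16 + 4*u)*V + V*u) - 5 = (V*(-16 + 4*u) + V*u) - 5 = (V*u + V*(-16 + 4*u)) - 5 = -5 + V*u + V*(-16 + 4*u))
I(1*(3 - A), 1)² = (-5 - 16*(3 - 1*24/5) + 5*(1*(3 - 1*24/5))*1)² = (-5 - 16*(3 - 24/5) + 5*(1*(3 - 24/5))*1)² = (-5 - 16*(-9)/5 + 5*(1*(-9/5))*1)² = (-5 - 16*(-9/5) + 5*(-9/5)*1)² = (-5 + 144/5 - 9)² = (74/5)² = 5476/25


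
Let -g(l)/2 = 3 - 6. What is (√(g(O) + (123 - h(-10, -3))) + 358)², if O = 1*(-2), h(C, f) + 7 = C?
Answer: (358 + √146)² ≈ 1.3696e+5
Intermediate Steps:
h(C, f) = -7 + C
O = -2
g(l) = 6 (g(l) = -2*(3 - 6) = -2*(-3) = 6)
(√(g(O) + (123 - h(-10, -3))) + 358)² = (√(6 + (123 - (-7 - 10))) + 358)² = (√(6 + (123 - 1*(-17))) + 358)² = (√(6 + (123 + 17)) + 358)² = (√(6 + 140) + 358)² = (√146 + 358)² = (358 + √146)²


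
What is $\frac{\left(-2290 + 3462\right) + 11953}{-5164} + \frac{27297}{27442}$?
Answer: $- \frac{109607271}{70855244} \approx -1.5469$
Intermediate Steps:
$\frac{\left(-2290 + 3462\right) + 11953}{-5164} + \frac{27297}{27442} = \left(1172 + 11953\right) \left(- \frac{1}{5164}\right) + 27297 \cdot \frac{1}{27442} = 13125 \left(- \frac{1}{5164}\right) + \frac{27297}{27442} = - \frac{13125}{5164} + \frac{27297}{27442} = - \frac{109607271}{70855244}$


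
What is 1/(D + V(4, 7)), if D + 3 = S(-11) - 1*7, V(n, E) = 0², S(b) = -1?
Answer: -1/11 ≈ -0.090909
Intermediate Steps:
V(n, E) = 0
D = -11 (D = -3 + (-1 - 1*7) = -3 + (-1 - 7) = -3 - 8 = -11)
1/(D + V(4, 7)) = 1/(-11 + 0) = 1/(-11) = -1/11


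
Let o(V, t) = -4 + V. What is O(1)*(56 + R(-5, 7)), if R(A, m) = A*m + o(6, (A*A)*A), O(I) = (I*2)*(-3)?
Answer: -138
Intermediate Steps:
O(I) = -6*I (O(I) = (2*I)*(-3) = -6*I)
R(A, m) = 2 + A*m (R(A, m) = A*m + (-4 + 6) = A*m + 2 = 2 + A*m)
O(1)*(56 + R(-5, 7)) = (-6*1)*(56 + (2 - 5*7)) = -6*(56 + (2 - 35)) = -6*(56 - 33) = -6*23 = -138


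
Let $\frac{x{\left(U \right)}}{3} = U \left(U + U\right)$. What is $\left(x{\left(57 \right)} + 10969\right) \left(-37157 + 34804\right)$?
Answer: $-71679439$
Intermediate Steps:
$x{\left(U \right)} = 6 U^{2}$ ($x{\left(U \right)} = 3 U \left(U + U\right) = 3 U 2 U = 3 \cdot 2 U^{2} = 6 U^{2}$)
$\left(x{\left(57 \right)} + 10969\right) \left(-37157 + 34804\right) = \left(6 \cdot 57^{2} + 10969\right) \left(-37157 + 34804\right) = \left(6 \cdot 3249 + 10969\right) \left(-2353\right) = \left(19494 + 10969\right) \left(-2353\right) = 30463 \left(-2353\right) = -71679439$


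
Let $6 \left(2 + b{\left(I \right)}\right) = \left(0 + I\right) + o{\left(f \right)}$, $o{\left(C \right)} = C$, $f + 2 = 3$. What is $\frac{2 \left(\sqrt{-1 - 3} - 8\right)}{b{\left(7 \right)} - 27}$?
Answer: $\frac{48}{83} - \frac{12 i}{83} \approx 0.57831 - 0.14458 i$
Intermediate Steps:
$f = 1$ ($f = -2 + 3 = 1$)
$b{\left(I \right)} = - \frac{11}{6} + \frac{I}{6}$ ($b{\left(I \right)} = -2 + \frac{\left(0 + I\right) + 1}{6} = -2 + \frac{I + 1}{6} = -2 + \frac{1 + I}{6} = -2 + \left(\frac{1}{6} + \frac{I}{6}\right) = - \frac{11}{6} + \frac{I}{6}$)
$\frac{2 \left(\sqrt{-1 - 3} - 8\right)}{b{\left(7 \right)} - 27} = \frac{2 \left(\sqrt{-1 - 3} - 8\right)}{\left(- \frac{11}{6} + \frac{1}{6} \cdot 7\right) - 27} = \frac{2 \left(\sqrt{-4} - 8\right)}{\left(- \frac{11}{6} + \frac{7}{6}\right) - 27} = \frac{2 \left(2 i - 8\right)}{- \frac{2}{3} - 27} = \frac{2 \left(-8 + 2 i\right)}{- \frac{83}{3}} = \left(-16 + 4 i\right) \left(- \frac{3}{83}\right) = \frac{48}{83} - \frac{12 i}{83}$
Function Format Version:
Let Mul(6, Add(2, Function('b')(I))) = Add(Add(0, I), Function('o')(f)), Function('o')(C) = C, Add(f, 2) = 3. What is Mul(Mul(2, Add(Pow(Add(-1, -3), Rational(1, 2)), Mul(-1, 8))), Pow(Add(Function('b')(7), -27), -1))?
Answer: Add(Rational(48, 83), Mul(Rational(-12, 83), I)) ≈ Add(0.57831, Mul(-0.14458, I))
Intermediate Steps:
f = 1 (f = Add(-2, 3) = 1)
Function('b')(I) = Add(Rational(-11, 6), Mul(Rational(1, 6), I)) (Function('b')(I) = Add(-2, Mul(Rational(1, 6), Add(Add(0, I), 1))) = Add(-2, Mul(Rational(1, 6), Add(I, 1))) = Add(-2, Mul(Rational(1, 6), Add(1, I))) = Add(-2, Add(Rational(1, 6), Mul(Rational(1, 6), I))) = Add(Rational(-11, 6), Mul(Rational(1, 6), I)))
Mul(Mul(2, Add(Pow(Add(-1, -3), Rational(1, 2)), Mul(-1, 8))), Pow(Add(Function('b')(7), -27), -1)) = Mul(Mul(2, Add(Pow(Add(-1, -3), Rational(1, 2)), Mul(-1, 8))), Pow(Add(Add(Rational(-11, 6), Mul(Rational(1, 6), 7)), -27), -1)) = Mul(Mul(2, Add(Pow(-4, Rational(1, 2)), -8)), Pow(Add(Add(Rational(-11, 6), Rational(7, 6)), -27), -1)) = Mul(Mul(2, Add(Mul(2, I), -8)), Pow(Add(Rational(-2, 3), -27), -1)) = Mul(Mul(2, Add(-8, Mul(2, I))), Pow(Rational(-83, 3), -1)) = Mul(Add(-16, Mul(4, I)), Rational(-3, 83)) = Add(Rational(48, 83), Mul(Rational(-12, 83), I))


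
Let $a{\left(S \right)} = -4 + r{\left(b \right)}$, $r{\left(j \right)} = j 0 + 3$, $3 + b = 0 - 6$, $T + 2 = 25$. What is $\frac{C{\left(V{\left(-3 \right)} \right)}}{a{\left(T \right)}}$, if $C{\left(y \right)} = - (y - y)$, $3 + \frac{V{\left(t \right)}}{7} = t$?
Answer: $0$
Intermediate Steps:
$T = 23$ ($T = -2 + 25 = 23$)
$V{\left(t \right)} = -21 + 7 t$
$b = -9$ ($b = -3 + \left(0 - 6\right) = -3 - 6 = -9$)
$r{\left(j \right)} = 3$ ($r{\left(j \right)} = 0 + 3 = 3$)
$C{\left(y \right)} = 0$ ($C{\left(y \right)} = \left(-1\right) 0 = 0$)
$a{\left(S \right)} = -1$ ($a{\left(S \right)} = -4 + 3 = -1$)
$\frac{C{\left(V{\left(-3 \right)} \right)}}{a{\left(T \right)}} = \frac{0}{-1} = 0 \left(-1\right) = 0$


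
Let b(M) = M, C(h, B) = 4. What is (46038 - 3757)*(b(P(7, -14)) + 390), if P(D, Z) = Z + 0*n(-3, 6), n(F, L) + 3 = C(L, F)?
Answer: 15897656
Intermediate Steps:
n(F, L) = 1 (n(F, L) = -3 + 4 = 1)
P(D, Z) = Z (P(D, Z) = Z + 0*1 = Z + 0 = Z)
(46038 - 3757)*(b(P(7, -14)) + 390) = (46038 - 3757)*(-14 + 390) = 42281*376 = 15897656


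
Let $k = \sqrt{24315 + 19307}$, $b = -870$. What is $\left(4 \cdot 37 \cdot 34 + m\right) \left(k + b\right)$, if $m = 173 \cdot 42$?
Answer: $-10699260 + 12298 \sqrt{43622} \approx -8.1307 \cdot 10^{6}$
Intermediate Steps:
$m = 7266$
$k = \sqrt{43622} \approx 208.86$
$\left(4 \cdot 37 \cdot 34 + m\right) \left(k + b\right) = \left(4 \cdot 37 \cdot 34 + 7266\right) \left(\sqrt{43622} - 870\right) = \left(148 \cdot 34 + 7266\right) \left(-870 + \sqrt{43622}\right) = \left(5032 + 7266\right) \left(-870 + \sqrt{43622}\right) = 12298 \left(-870 + \sqrt{43622}\right) = -10699260 + 12298 \sqrt{43622}$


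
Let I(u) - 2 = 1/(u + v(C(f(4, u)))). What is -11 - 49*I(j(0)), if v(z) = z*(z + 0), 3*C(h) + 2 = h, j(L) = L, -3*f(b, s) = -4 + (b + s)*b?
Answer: -485/4 ≈ -121.25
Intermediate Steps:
f(b, s) = 4/3 - b*(b + s)/3 (f(b, s) = -(-4 + (b + s)*b)/3 = -(-4 + b*(b + s))/3 = 4/3 - b*(b + s)/3)
C(h) = -⅔ + h/3
v(z) = z² (v(z) = z*z = z²)
I(u) = 2 + 1/(u + (-2 - 4*u/9)²) (I(u) = 2 + 1/(u + (-⅔ + (4/3 - ⅓*4² - ⅓*4*u)/3)²) = 2 + 1/(u + (-⅔ + (4/3 - ⅓*16 - 4*u/3)/3)²) = 2 + 1/(u + (-⅔ + (4/3 - 16/3 - 4*u/3)/3)²) = 2 + 1/(u + (-⅔ + (-4 - 4*u/3)/3)²) = 2 + 1/(u + (-⅔ + (-4/3 - 4*u/9))²) = 2 + 1/(u + (-2 - 4*u/9)²))
-11 - 49*I(j(0)) = -11 - 49*(729 + 32*0² + 450*0)/(324 + 16*0² + 225*0) = -11 - 49*(729 + 32*0 + 0)/(324 + 16*0 + 0) = -11 - 49*(729 + 0 + 0)/(324 + 0 + 0) = -11 - 49*729/324 = -11 - 49*9/4 = -11 - 441/4 = -485/4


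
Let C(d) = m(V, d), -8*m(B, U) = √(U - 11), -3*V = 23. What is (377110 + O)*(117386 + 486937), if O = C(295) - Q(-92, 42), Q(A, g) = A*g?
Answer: 230231350602 - 604323*√71/4 ≈ 2.3023e+11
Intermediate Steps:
V = -23/3 (V = -⅓*23 = -23/3 ≈ -7.6667)
m(B, U) = -√(-11 + U)/8 (m(B, U) = -√(U - 11)/8 = -√(-11 + U)/8)
C(d) = -√(-11 + d)/8
O = 3864 - √71/4 (O = -√(-11 + 295)/8 - (-92)*42 = -√71/4 - 1*(-3864) = -√71/4 + 3864 = 3864 - √71/4 ≈ 3861.9)
(377110 + O)*(117386 + 486937) = (377110 + (3864 - √71/4))*(117386 + 486937) = (380974 - √71/4)*604323 = 230231350602 - 604323*√71/4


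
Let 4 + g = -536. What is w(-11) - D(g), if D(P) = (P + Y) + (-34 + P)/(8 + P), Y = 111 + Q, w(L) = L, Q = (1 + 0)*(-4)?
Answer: 15995/38 ≈ 420.92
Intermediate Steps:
Q = -4 (Q = 1*(-4) = -4)
g = -540 (g = -4 - 536 = -540)
Y = 107 (Y = 111 - 4 = 107)
D(P) = 107 + P + (-34 + P)/(8 + P) (D(P) = (P + 107) + (-34 + P)/(8 + P) = (107 + P) + (-34 + P)/(8 + P) = 107 + P + (-34 + P)/(8 + P))
w(-11) - D(g) = -11 - (822 + (-540)² + 116*(-540))/(8 - 540) = -11 - (822 + 291600 - 62640)/(-532) = -11 - (-1)*229782/532 = -11 - 1*(-16413/38) = -11 + 16413/38 = 15995/38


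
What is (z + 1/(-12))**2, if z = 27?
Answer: 104329/144 ≈ 724.51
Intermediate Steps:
(z + 1/(-12))**2 = (27 + 1/(-12))**2 = (27 - 1/12)**2 = (323/12)**2 = 104329/144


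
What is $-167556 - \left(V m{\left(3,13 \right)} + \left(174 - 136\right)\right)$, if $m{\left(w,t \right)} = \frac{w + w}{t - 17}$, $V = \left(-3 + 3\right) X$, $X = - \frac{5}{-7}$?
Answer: $-167594$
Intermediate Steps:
$X = \frac{5}{7}$ ($X = \left(-5\right) \left(- \frac{1}{7}\right) = \frac{5}{7} \approx 0.71429$)
$V = 0$ ($V = \left(-3 + 3\right) \frac{5}{7} = 0 \cdot \frac{5}{7} = 0$)
$m{\left(w,t \right)} = \frac{2 w}{-17 + t}$
$-167556 - \left(V m{\left(3,13 \right)} + \left(174 - 136\right)\right) = -167556 - \left(0 \cdot 2 \cdot 3 \frac{1}{-17 + 13} + \left(174 - 136\right)\right) = -167556 - \left(0 \cdot 2 \cdot 3 \frac{1}{-4} + \left(174 - 136\right)\right) = -167556 - \left(0 \cdot 2 \cdot 3 \left(- \frac{1}{4}\right) + 38\right) = -167556 - \left(0 \left(- \frac{3}{2}\right) + 38\right) = -167556 - \left(0 + 38\right) = -167556 - 38 = -167594$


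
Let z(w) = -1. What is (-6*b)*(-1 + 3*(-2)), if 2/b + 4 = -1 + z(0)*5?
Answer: -42/5 ≈ -8.4000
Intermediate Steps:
b = -1/5 (b = 2/(-4 + (-1 - 1*5)) = 2/(-4 + (-1 - 5)) = 2/(-4 - 6) = 2/(-10) = 2*(-1/10) = -1/5 ≈ -0.20000)
(-6*b)*(-1 + 3*(-2)) = (-6*(-1/5))*(-1 + 3*(-2)) = 6*(-1 - 6)/5 = (6/5)*(-7) = -42/5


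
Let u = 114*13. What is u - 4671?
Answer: -3189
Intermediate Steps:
u = 1482
u - 4671 = 1482 - 4671 = -3189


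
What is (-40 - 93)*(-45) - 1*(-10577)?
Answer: 16562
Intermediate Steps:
(-40 - 93)*(-45) - 1*(-10577) = -133*(-45) + 10577 = 5985 + 10577 = 16562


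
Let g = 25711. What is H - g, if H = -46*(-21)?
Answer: -24745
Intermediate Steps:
H = 966
H - g = 966 - 1*25711 = 966 - 25711 = -24745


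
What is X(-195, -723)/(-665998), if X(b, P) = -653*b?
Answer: -127335/665998 ≈ -0.19119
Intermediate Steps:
X(-195, -723)/(-665998) = -653*(-195)/(-665998) = 127335*(-1/665998) = -127335/665998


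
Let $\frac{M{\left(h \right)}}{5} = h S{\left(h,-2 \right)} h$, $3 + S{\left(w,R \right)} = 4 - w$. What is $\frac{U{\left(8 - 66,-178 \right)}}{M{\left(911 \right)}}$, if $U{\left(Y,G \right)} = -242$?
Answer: $\frac{121}{1888070275} \approx 6.4087 \cdot 10^{-8}$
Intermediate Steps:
$S{\left(w,R \right)} = 1 - w$ ($S{\left(w,R \right)} = -3 - \left(-4 + w\right) = 1 - w$)
$M{\left(h \right)} = 5 h^{2} \left(1 - h\right)$ ($M{\left(h \right)} = 5 h \left(1 - h\right) h = 5 h^{2} \left(1 - h\right)$)
$\frac{U{\left(8 - 66,-178 \right)}}{M{\left(911 \right)}} = - \frac{242}{5 \cdot 911^{2} \left(1 - 911\right)} = - \frac{242}{5 \cdot 829921 \left(1 - 911\right)} = - \frac{242}{5 \cdot 829921 \left(-910\right)} = - \frac{242}{-3776140550} = \left(-242\right) \left(- \frac{1}{3776140550}\right) = \frac{121}{1888070275}$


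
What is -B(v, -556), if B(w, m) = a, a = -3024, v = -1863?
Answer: 3024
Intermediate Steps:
B(w, m) = -3024
-B(v, -556) = -1*(-3024) = 3024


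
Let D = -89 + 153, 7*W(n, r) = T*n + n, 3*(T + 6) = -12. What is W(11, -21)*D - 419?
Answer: -9269/7 ≈ -1324.1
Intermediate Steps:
T = -10 (T = -6 + (1/3)*(-12) = -6 - 4 = -10)
W(n, r) = -9*n/7 (W(n, r) = (-10*n + n)/7 = (-9*n)/7 = -9*n/7)
D = 64
W(11, -21)*D - 419 = -9/7*11*64 - 419 = -99/7*64 - 419 = -6336/7 - 419 = -9269/7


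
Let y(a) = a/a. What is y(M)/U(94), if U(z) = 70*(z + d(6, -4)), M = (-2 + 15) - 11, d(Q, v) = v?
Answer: 1/6300 ≈ 0.00015873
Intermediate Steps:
M = 2 (M = 13 - 11 = 2)
y(a) = 1
U(z) = -280 + 70*z (U(z) = 70*(z - 4) = 70*(-4 + z) = -280 + 70*z)
y(M)/U(94) = 1/(-280 + 70*94) = 1/(-280 + 6580) = 1/6300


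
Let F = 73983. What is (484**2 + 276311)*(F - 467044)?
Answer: -200683975587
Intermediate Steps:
(484**2 + 276311)*(F - 467044) = (484**2 + 276311)*(73983 - 467044) = (234256 + 276311)*(-393061) = 510567*(-393061) = -200683975587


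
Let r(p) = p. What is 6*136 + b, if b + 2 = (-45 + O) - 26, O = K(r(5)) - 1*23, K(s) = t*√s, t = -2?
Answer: 720 - 2*√5 ≈ 715.53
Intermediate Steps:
K(s) = -2*√s
O = -23 - 2*√5 (O = -2*√5 - 1*23 = -2*√5 - 23 = -23 - 2*√5 ≈ -27.472)
b = -96 - 2*√5 (b = -2 + ((-45 + (-23 - 2*√5)) - 26) = -2 + ((-68 - 2*√5) - 26) = -2 + (-94 - 2*√5) = -96 - 2*√5 ≈ -100.47)
6*136 + b = 6*136 + (-96 - 2*√5) = 816 + (-96 - 2*√5) = 720 - 2*√5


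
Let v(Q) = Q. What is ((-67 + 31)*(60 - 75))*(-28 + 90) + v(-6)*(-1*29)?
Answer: 33654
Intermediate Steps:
((-67 + 31)*(60 - 75))*(-28 + 90) + v(-6)*(-1*29) = ((-67 + 31)*(60 - 75))*(-28 + 90) - (-6)*29 = -36*(-15)*62 - 6*(-29) = 540*62 + 174 = 33480 + 174 = 33654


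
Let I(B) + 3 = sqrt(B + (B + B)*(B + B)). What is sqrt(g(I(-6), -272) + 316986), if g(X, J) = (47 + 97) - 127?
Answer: sqrt(317003) ≈ 563.03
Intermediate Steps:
I(B) = -3 + sqrt(B + 4*B**2) (I(B) = -3 + sqrt(B + (B + B)*(B + B)) = -3 + sqrt(B + (2*B)*(2*B)) = -3 + sqrt(B + 4*B**2))
g(X, J) = 17 (g(X, J) = 144 - 127 = 17)
sqrt(g(I(-6), -272) + 316986) = sqrt(17 + 316986) = sqrt(317003)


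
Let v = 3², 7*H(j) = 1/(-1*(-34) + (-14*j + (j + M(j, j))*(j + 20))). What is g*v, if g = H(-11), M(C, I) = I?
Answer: -9/70 ≈ -0.12857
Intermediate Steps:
H(j) = 1/(7*(34 - 14*j + 2*j*(20 + j))) (H(j) = 1/(7*(-1*(-34) + (-14*j + (j + j)*(j + 20)))) = 1/(7*(34 + (-14*j + (2*j)*(20 + j)))) = 1/(7*(34 + (-14*j + 2*j*(20 + j)))) = 1/(7*(34 - 14*j + 2*j*(20 + j))))
g = -1/70 (g = 1/(14*(17 + (-11)² + 13*(-11))) = 1/(14*(17 + 121 - 143)) = (1/14)/(-5) = (1/14)*(-⅕) = -1/70 ≈ -0.014286)
v = 9
g*v = -1/70*9 = -9/70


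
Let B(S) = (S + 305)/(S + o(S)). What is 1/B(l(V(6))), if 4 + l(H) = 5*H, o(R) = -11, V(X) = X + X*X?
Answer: 195/511 ≈ 0.38160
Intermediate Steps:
V(X) = X + X**2
l(H) = -4 + 5*H
B(S) = (305 + S)/(-11 + S) (B(S) = (S + 305)/(S - 11) = (305 + S)/(-11 + S))
1/B(l(V(6))) = 1/((305 + (-4 + 5*(6*(1 + 6))))/(-11 + (-4 + 5*(6*(1 + 6))))) = 1/((305 + (-4 + 5*(6*7)))/(-11 + (-4 + 5*(6*7)))) = 1/((305 + (-4 + 5*42))/(-11 + (-4 + 5*42))) = 1/((305 + (-4 + 210))/(-11 + (-4 + 210))) = 1/((305 + 206)/(-11 + 206)) = 1/(511/195) = 195/511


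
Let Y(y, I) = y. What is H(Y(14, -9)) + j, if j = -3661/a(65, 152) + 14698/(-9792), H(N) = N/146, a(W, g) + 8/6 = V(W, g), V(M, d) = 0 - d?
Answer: 923599441/41101920 ≈ 22.471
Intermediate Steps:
V(M, d) = -d
a(W, g) = -4/3 - g
H(N) = N/146 (H(N) = N*(1/146) = N/146)
j = 12598057/563040 (j = -3661/(-4/3 - 1*152) + 14698/(-9792) = -3661/(-4/3 - 152) + 14698*(-1/9792) = -3661/(-460/3) - 7349/4896 = -3661*(-3/460) - 7349/4896 = 10983/460 - 7349/4896 = 12598057/563040 ≈ 22.375)
H(Y(14, -9)) + j = (1/146)*14 + 12598057/563040 = 7/73 + 12598057/563040 = 923599441/41101920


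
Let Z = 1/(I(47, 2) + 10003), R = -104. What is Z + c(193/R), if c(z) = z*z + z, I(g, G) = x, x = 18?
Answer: 172141533/108387136 ≈ 1.5882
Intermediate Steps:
I(g, G) = 18
Z = 1/10021 (Z = 1/(18 + 10003) = 1/10021 ≈ 9.9790e-5)
c(z) = z + z² (c(z) = z² + z = z + z²)
Z + c(193/R) = 1/10021 + (193/(-104))*(1 + 193/(-104)) = 1/10021 + (193*(-1/104))*(1 + 193*(-1/104)) = 1/10021 - 193*(1 - 193/104)/104 = 1/10021 - 193/104*(-89/104) = 1/10021 + 17177/10816 = 172141533/108387136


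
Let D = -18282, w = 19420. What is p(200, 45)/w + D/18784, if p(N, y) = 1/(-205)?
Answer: -9097811123/9347622800 ≈ -0.97328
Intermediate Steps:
p(N, y) = -1/205
p(200, 45)/w + D/18784 = -1/205/19420 - 18282/18784 = -1/205*1/19420 - 18282*1/18784 = -1/3981100 - 9141/9392 = -9097811123/9347622800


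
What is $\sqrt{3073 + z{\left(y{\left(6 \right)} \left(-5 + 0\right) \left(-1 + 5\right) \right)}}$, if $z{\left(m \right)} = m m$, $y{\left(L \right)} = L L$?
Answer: $\sqrt{521473} \approx 722.13$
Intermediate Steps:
$y{\left(L \right)} = L^{2}$
$z{\left(m \right)} = m^{2}$
$\sqrt{3073 + z{\left(y{\left(6 \right)} \left(-5 + 0\right) \left(-1 + 5\right) \right)}} = \sqrt{3073 + \left(6^{2} \left(-5 + 0\right) \left(-1 + 5\right)\right)^{2}} = \sqrt{3073 + \left(36 \left(\left(-5\right) 4\right)\right)^{2}} = \sqrt{3073 + \left(36 \left(-20\right)\right)^{2}} = \sqrt{3073 + \left(-720\right)^{2}} = \sqrt{3073 + 518400} = \sqrt{521473}$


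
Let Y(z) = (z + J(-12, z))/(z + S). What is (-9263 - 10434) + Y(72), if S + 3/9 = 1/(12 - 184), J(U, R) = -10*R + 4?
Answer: -728668273/36977 ≈ -19706.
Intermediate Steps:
J(U, R) = 4 - 10*R
S = -175/516 (S = -1/3 + 1/(12 - 184) = -1/3 + 1/(-172) = -1/3 - 1/172 = -175/516 ≈ -0.33915)
Y(z) = (4 - 9*z)/(-175/516 + z) (Y(z) = (z + (4 - 10*z))/(z - 175/516) = (4 - 9*z)/(-175/516 + z))
(-9263 - 10434) + Y(72) = (-9263 - 10434) + 516*(4 - 9*72)/(-175 + 516*72) = -19697 + 516*(4 - 648)/(-175 + 37152) = -19697 + 516*(-644)/36977 = -19697 + 516*(1/36977)*(-644) = -19697 - 332304/36977 = -728668273/36977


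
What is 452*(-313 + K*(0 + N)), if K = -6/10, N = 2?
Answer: -710092/5 ≈ -1.4202e+5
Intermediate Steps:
K = -3/5 (K = -6*1/10 = -3/5 ≈ -0.60000)
452*(-313 + K*(0 + N)) = 452*(-313 - 3*(0 + 2)/5) = 452*(-313 - 3/5*2) = 452*(-313 - 6/5) = 452*(-1571/5) = -710092/5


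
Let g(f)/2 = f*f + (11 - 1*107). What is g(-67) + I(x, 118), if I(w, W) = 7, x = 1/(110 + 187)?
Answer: 8793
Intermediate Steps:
x = 1/297 ≈ 0.0033670
g(f) = -192 + 2*f² (g(f) = 2*(f*f + (11 - 1*107)) = 2*(f² + (11 - 107)) = 2*(f² - 96) = 2*(-96 + f²) = -192 + 2*f²)
g(-67) + I(x, 118) = (-192 + 2*(-67)²) + 7 = (-192 + 2*4489) + 7 = (-192 + 8978) + 7 = 8786 + 7 = 8793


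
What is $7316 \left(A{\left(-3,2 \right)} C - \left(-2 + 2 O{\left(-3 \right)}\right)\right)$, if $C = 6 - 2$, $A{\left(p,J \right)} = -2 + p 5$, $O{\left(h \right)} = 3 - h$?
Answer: $-570648$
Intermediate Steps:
$A{\left(p,J \right)} = -2 + 5 p$
$C = 4$ ($C = 6 - 2 = 4$)
$7316 \left(A{\left(-3,2 \right)} C - \left(-2 + 2 O{\left(-3 \right)}\right)\right) = 7316 \left(\left(-2 + 5 \left(-3\right)\right) 4 + \left(- 2 \left(3 - -3\right) + 2\right)\right) = 7316 \left(\left(-2 - 15\right) 4 + \left(- 2 \left(3 + 3\right) + 2\right)\right) = 7316 \left(\left(-17\right) 4 + \left(\left(-2\right) 6 + 2\right)\right) = 7316 \left(-68 + \left(-12 + 2\right)\right) = 7316 \left(-68 - 10\right) = 7316 \left(-78\right) = -570648$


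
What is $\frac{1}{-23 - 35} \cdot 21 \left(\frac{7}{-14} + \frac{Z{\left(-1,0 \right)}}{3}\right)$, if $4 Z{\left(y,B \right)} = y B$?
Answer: $\frac{21}{116} \approx 0.18103$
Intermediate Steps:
$Z{\left(y,B \right)} = \frac{B y}{4}$ ($Z{\left(y,B \right)} = \frac{y B}{4} = \frac{B y}{4}$)
$\frac{1}{-23 - 35} \cdot 21 \left(\frac{7}{-14} + \frac{Z{\left(-1,0 \right)}}{3}\right) = \frac{1}{-23 - 35} \cdot 21 \left(\frac{7}{-14} + \frac{\frac{1}{4} \cdot 0 \left(-1\right)}{3}\right) = \frac{1}{-58} \cdot 21 \left(7 \left(- \frac{1}{14}\right) + 0 \cdot \frac{1}{3}\right) = \left(- \frac{1}{58}\right) 21 \left(- \frac{1}{2} + 0\right) = \left(- \frac{21}{58}\right) \left(- \frac{1}{2}\right) = \frac{21}{116}$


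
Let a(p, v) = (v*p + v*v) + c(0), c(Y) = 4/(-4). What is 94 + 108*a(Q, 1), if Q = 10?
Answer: 1174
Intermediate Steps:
c(Y) = -1 (c(Y) = 4*(-1/4) = -1)
a(p, v) = -1 + v**2 + p*v (a(p, v) = (v*p + v*v) - 1 = (p*v + v**2) - 1 = (v**2 + p*v) - 1 = -1 + v**2 + p*v)
94 + 108*a(Q, 1) = 94 + 108*(-1 + 1**2 + 10*1) = 94 + 108*(-1 + 1 + 10) = 94 + 108*10 = 94 + 1080 = 1174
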